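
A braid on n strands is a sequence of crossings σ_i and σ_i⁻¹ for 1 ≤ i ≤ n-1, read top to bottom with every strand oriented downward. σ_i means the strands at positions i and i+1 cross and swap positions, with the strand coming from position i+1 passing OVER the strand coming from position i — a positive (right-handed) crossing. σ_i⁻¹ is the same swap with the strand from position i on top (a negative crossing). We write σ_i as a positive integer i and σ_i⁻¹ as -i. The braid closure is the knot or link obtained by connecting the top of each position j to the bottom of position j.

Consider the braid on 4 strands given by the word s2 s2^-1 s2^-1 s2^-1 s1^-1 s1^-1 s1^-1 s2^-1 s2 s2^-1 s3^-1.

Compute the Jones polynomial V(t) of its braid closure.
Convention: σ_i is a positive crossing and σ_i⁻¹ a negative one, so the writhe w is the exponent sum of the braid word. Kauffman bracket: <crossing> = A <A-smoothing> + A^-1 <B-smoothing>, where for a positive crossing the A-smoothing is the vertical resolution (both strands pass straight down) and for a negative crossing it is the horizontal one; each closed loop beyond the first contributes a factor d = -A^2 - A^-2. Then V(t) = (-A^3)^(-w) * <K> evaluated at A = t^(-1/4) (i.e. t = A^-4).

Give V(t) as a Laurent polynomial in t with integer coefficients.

t^-2 + 2*t^-4 - 2*t^-5 + t^-6 - 2*t^-7 + t^-8

Derivation:
The presented braid s2 s2^-1 s2^-1 s2^-1 s1^-1 s1^-1 s1^-1 s2^-1 s2 s2^-1 s3^-1 on 4 strands reduces by inverse Markov moves (closure unchanged at each step):
  Destabilize: the word has the form β·s3^-1 where s3^-1 occurs only as the final letter (β ∈ B_3); drop it and the last strand → 3 strands.
  Deconjugate: the word is γ·β·γ⁻¹ with γ = s2 s2^-1 (prefix) and γ⁻¹ = s2 s2^-1 (suffix); strip both.
Reduced to β = s2^-1 s2^-1 s1^-1 s1^-1 s1^-1 s2^-1 on 3 strands, 6 crossings.
Compute on β:
Braid: s2^-1 s2^-1 s1^-1 s1^-1 s1^-1 s2^-1 on 3 strands, 6 crossings.
Writhe w = (#positive) - (#negative) = 0 - 6 = -6.
State-sum expansion of <K>. There are 2^6 = 64 states.
Each crossing splits two ways (0=vertical, 1=horizontal). The state's weight is A^(#A-smoothings - #B-smoothings) * d^(loops - 1).
Tabulate the states by total A-exponent and number of loops L (A-exp: L × count):
  A^6: L=5 ×1
  A^4: L=4 ×6
  A^2: L=3 ×15
  A^0: L=2 ×18, L=4 ×2
  A^-2: L=1 ×9, L=3 ×6
  A^-4: L=2 ×6
  A^-6: L=3 ×1
Each group contributes A^e * Σ count * d^(L-1):
Powers of d = -A^2 - A^-2: d^2 = A^4 + 2 + A^-4; d^3 = -A^6 - 3*A^2 - 3*A^-2 - A^-6; d^4 = A^8 + 4*A^4 + 6 + 4*A^-4 + A^-8.
  A^6 * (d^4) = A^14 + 4*A^10 + 6*A^6 + 4*A^2 + A^-2
  A^4 * (6*d^3) = -6*A^10 - 18*A^6 - 18*A^2 - 6*A^-2
  A^2 * (15*d^2) = 15*A^6 + 30*A^2 + 15*A^-2
  A^0 * (18*d + 2*d^3) = -2*A^6 - 24*A^2 - 24*A^-2 - 2*A^-6
  A^-2 * (9 + 6*d^2) = 6*A^2 + 21*A^-2 + 6*A^-6
  A^-4 * (6*d) = -6*A^-2 - 6*A^-6
  A^-6 * (d^2) = A^-2 + 2*A^-6 + A^-10
Summing the groups: <K> = A^14 - 2*A^10 + A^6 - 2*A^2 + 2*A^-2 + A^-10
Normalise by the writhe: (-A^3)^(-w) = (-A^3)^(6) = A^18, so f(A) = A^18 * <K> = A^32 - 2*A^28 + A^24 - 2*A^20 + 2*A^16 + A^8.
Substitute A = t^(-1/4), i.e. A^e → t^(-e/4): V(t) = t^-2 + 2*t^-4 - 2*t^-5 + t^-6 - 2*t^-7 + t^-8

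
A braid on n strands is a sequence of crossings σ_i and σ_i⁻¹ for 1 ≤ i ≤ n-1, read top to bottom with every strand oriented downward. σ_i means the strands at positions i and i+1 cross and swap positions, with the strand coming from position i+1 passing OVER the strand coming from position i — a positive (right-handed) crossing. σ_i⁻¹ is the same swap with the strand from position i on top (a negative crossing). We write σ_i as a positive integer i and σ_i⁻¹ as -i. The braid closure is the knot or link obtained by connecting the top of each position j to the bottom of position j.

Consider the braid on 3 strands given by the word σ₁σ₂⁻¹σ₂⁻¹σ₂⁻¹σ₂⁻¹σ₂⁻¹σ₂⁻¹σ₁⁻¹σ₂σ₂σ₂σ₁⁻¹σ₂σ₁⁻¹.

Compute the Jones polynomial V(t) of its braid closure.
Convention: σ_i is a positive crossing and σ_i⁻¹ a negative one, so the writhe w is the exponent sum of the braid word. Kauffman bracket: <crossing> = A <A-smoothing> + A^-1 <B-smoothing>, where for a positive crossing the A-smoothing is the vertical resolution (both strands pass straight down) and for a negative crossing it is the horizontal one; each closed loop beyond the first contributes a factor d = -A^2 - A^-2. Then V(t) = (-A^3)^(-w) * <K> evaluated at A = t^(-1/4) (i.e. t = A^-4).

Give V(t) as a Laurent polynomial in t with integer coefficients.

-1 + 2*t^-1 - 2*t^-2 + 4*t^-3 - 3*t^-4 + 3*t^-5 - 2*t^-6 + t^-7 - t^-8

Derivation:
The presented braid s1 s2^-1 s2^-1 s2^-1 s2^-1 s2^-1 s2^-1 s1^-1 s2 s2 s2 s1^-1 s2 s1^-1 on 3 strands reduces by inverse Markov moves (closure unchanged at each step):
  Deconjugate: the word is γ·β·γ⁻¹ with γ = s1 s2^-1 (prefix) and γ⁻¹ = s2 s1^-1 (suffix); strip both.
Reduced to β = s2^-1 s2^-1 s2^-1 s2^-1 s2^-1 s1^-1 s2 s2 s2 s1^-1 on 3 strands, 10 crossings.
Compute on β:
Braid: s2^-1 s2^-1 s2^-1 s2^-1 s2^-1 s1^-1 s2 s2 s2 s1^-1 on 3 strands, 10 crossings.
Writhe w = (#positive) - (#negative) = 3 - 7 = -4.
State-sum expansion of <K>. There are 2^10 = 1024 states.
For each crossing: s=0 is the vertical smoothing, s=1 horizontal. Crossing k contributes A^(sign_k * (1 - 2*s_k)); loop factor d = -A^2 - A^-2.
Tabulate the states by total A-exponent and number of loops L (A-exp: L × count):
  A^10: L=6 ×1
  A^8: L=5 ×10
  A^6: L=4 ×35, L=6 ×10
  A^4: L=3 ×60, L=5 ×50, L=7 ×10
  A^2: L=2 ×55, L=4 ×100, L=6 ×50, L=8 ×5
  A^0: L=1 ×25, L=3 ×101, L=5 ×100, L=7 ×25, L=9 ×1
  A^-2: L=2 ×55, L=4 ×100, L=6 ×50, L=8 ×5
  A^-4: L=1 ×6, L=3 ×54, L=5 ×50, L=7 ×10
  A^-6: L=2 ×9, L=4 ×26, L=6 ×10
  A^-8: L=3 ×5, L=5 ×5
  A^-10: L=4 ×1
Each group contributes A^e * Σ count * d^(L-1):
Powers of d = -A^2 - A^-2: d^2 = A^4 + 2 + A^-4; d^3 = -A^6 - 3*A^2 - 3*A^-2 - A^-6; d^4 = A^8 + 4*A^4 + 6 + 4*A^-4 + A^-8; d^5 = -A^10 - 5*A^6 - 10*A^2 - 10*A^-2 - 5*A^-6 - A^-10; d^6 = A^12 + 6*A^8 + 15*A^4 + 20 + 15*A^-4 + 6*A^-8 + A^-12; d^7 = -A^14 - 7*A^10 - 21*A^6 - 35*A^2 - 35*A^-2 - 21*A^-6 - 7*A^-10 - A^-14; d^8 = A^16 + 8*A^12 + 28*A^8 + 56*A^4 + 70 + 56*A^-4 + 28*A^-8 + 8*A^-12 + A^-16.
  A^10 * (d^5) = -A^20 - 5*A^16 - 10*A^12 - 10*A^8 - 5*A^4 - 1
  A^8 * (10*d^4) = 10*A^16 + 40*A^12 + 60*A^8 + 40*A^4 + 10
  A^6 * (35*d^3 + 10*d^5) = -10*A^16 - 85*A^12 - 205*A^8 - 205*A^4 - 85 - 10*A^-4
  A^4 * (60*d^2 + 50*d^4 + 10*d^6) = 10*A^16 + 110*A^12 + 410*A^8 + 620*A^4 + 410 + 110*A^-4 + 10*A^-8
  A^2 * (55*d + 100*d^3 + 50*d^5 + 5*d^7) = -5*A^16 - 85*A^12 - 455*A^8 - 1030*A^4 - 1030 - 455*A^-4 - 85*A^-8 - 5*A^-12
  A^0 * (25 + 101*d^2 + 100*d^4 + 25*d^6 + d^8) = A^16 + 33*A^12 + 278*A^8 + 932*A^4 + 1397 + 932*A^-4 + 278*A^-8 + 33*A^-12 + A^-16
  A^-2 * (55*d + 100*d^3 + 50*d^5 + 5*d^7) = -5*A^12 - 85*A^8 - 455*A^4 - 1030 - 1030*A^-4 - 455*A^-8 - 85*A^-12 - 5*A^-16
  A^-4 * (6 + 54*d^2 + 50*d^4 + 10*d^6) = 10*A^8 + 110*A^4 + 404 + 614*A^-4 + 404*A^-8 + 110*A^-12 + 10*A^-16
  A^-6 * (9*d + 26*d^3 + 10*d^5) = -10*A^4 - 76 - 187*A^-4 - 187*A^-8 - 76*A^-12 - 10*A^-16
  A^-8 * (5*d^2 + 5*d^4) = 5 + 25*A^-4 + 40*A^-8 + 25*A^-12 + 5*A^-16
  A^-10 * (d^3) = -A^-4 - 3*A^-8 - 3*A^-12 - A^-16
Summing the groups: <K> = -A^20 + A^16 - 2*A^12 + 3*A^8 - 3*A^4 + 4 - 2*A^-4 + 2*A^-8 - A^-12
Normalise by the writhe: (-A^3)^(-w) = (-A^3)^(4) = A^12, so f(A) = A^12 * <K> = -A^32 + A^28 - 2*A^24 + 3*A^20 - 3*A^16 + 4*A^12 - 2*A^8 + 2*A^4 - 1.
Substitute A = t^(-1/4), i.e. A^e → t^(-e/4): V(t) = -1 + 2*t^-1 - 2*t^-2 + 4*t^-3 - 3*t^-4 + 3*t^-5 - 2*t^-6 + t^-7 - t^-8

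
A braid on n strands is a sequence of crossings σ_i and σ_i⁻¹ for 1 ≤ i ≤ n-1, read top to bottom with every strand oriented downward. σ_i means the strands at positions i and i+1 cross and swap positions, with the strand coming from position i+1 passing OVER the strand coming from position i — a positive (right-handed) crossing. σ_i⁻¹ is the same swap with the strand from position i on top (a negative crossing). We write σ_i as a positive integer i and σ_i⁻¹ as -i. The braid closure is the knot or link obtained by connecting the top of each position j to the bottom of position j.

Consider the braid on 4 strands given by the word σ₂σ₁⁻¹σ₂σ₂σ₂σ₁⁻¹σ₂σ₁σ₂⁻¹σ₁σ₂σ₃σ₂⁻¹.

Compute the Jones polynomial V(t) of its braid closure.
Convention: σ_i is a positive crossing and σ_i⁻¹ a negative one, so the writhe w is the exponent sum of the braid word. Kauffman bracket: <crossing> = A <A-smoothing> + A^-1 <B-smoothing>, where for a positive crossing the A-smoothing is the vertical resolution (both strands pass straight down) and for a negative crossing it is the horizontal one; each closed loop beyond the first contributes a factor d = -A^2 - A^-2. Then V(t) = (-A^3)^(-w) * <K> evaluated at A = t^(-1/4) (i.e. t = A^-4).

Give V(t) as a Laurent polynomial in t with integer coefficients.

-t^8 + t^7 - 2*t^6 + 3*t^5 - 3*t^4 + 4*t^3 - 2*t^2 + 2*t - 1

Derivation:
The presented braid s2 s1^-1 s2 s2 s2 s1^-1 s2 s1 s2^-1 s1 s2 s3 s2^-1 on 4 strands reduces by inverse Markov moves (closure unchanged at each step):
  Deconjugate: the word is γ·β·γ⁻¹ with γ = s2 (prefix) and γ⁻¹ = s2^-1 (suffix); strip both.
  Destabilize: the word has the form β·s3 where s3 occurs only as the final letter (β ∈ B_3); drop it and the last strand → 3 strands.
Reduced to β = s1^-1 s2 s2 s2 s1^-1 s2 s1 s2^-1 s1 s2 on 3 strands, 10 crossings.
Compute on β:
Braid: s1^-1 s2 s2 s2 s1^-1 s2 s1 s2^-1 s1 s2 on 3 strands, 10 crossings.
Writhe w = (#positive) - (#negative) = 7 - 3 = 4.
Computing the Kauffman bracket via state sum. There are 2^10 = 1024 states.
Smooth each crossing (0=||, 1=⌣⌢); contribution A^(Σ sign_k(1-2s_k)) * d^(L-1).
Tabulate the states by total A-exponent and number of loops L (A-exp: L × count):
  A^10: L=2 ×1
  A^8: L=1 ×5, L=3 ×5
  A^6: L=2 ×39, L=4 ×6
  A^4: L=1 ×34, L=3 ×85, L=5 ×1
  A^2: L=2 ×138, L=4 ×72
  A^0: L=1 ×48, L=3 ×167, L=5 ×37
  A^-2: L=2 ×91, L=4 ×109, L=6 ×10
  A^-4: L=3 ×82, L=5 ×37, L=7 ×1
  A^-6: L=4 ×40, L=6 ×5
  A^-8: L=5 ×10
  A^-10: L=6 ×1
Each group contributes A^e * Σ count * d^(L-1):
Powers of d = -A^2 - A^-2: d^2 = A^4 + 2 + A^-4; d^3 = -A^6 - 3*A^2 - 3*A^-2 - A^-6; d^4 = A^8 + 4*A^4 + 6 + 4*A^-4 + A^-8; d^5 = -A^10 - 5*A^6 - 10*A^2 - 10*A^-2 - 5*A^-6 - A^-10; d^6 = A^12 + 6*A^8 + 15*A^4 + 20 + 15*A^-4 + 6*A^-8 + A^-12.
  A^10 * (d) = -A^12 - A^8
  A^8 * (5 + 5*d^2) = 5*A^12 + 15*A^8 + 5*A^4
  A^6 * (39*d + 6*d^3) = -6*A^12 - 57*A^8 - 57*A^4 - 6
  A^4 * (34 + 85*d^2 + d^4) = A^12 + 89*A^8 + 210*A^4 + 89 + A^-4
  A^2 * (138*d + 72*d^3) = -72*A^8 - 354*A^4 - 354 - 72*A^-4
  A^0 * (48 + 167*d^2 + 37*d^4) = 37*A^8 + 315*A^4 + 604 + 315*A^-4 + 37*A^-8
  A^-2 * (91*d + 109*d^3 + 10*d^5) = -10*A^8 - 159*A^4 - 518 - 518*A^-4 - 159*A^-8 - 10*A^-12
  A^-4 * (82*d^2 + 37*d^4 + d^6) = A^8 + 43*A^4 + 245 + 406*A^-4 + 245*A^-8 + 43*A^-12 + A^-16
  A^-6 * (40*d^3 + 5*d^5) = -5*A^4 - 65 - 170*A^-4 - 170*A^-8 - 65*A^-12 - 5*A^-16
  A^-8 * (10*d^4) = 10 + 40*A^-4 + 60*A^-8 + 40*A^-12 + 10*A^-16
  A^-10 * (d^5) = -1 - 5*A^-4 - 10*A^-8 - 10*A^-12 - 5*A^-16 - A^-20
Summing the groups: <K> = -A^12 + 2*A^8 - 2*A^4 + 4 - 3*A^-4 + 3*A^-8 - 2*A^-12 + A^-16 - A^-20
Normalise by the writhe: (-A^3)^(-w) = (-A^3)^(-4) = A^-12, so f(A) = A^-12 * <K> = -1 + 2*A^-4 - 2*A^-8 + 4*A^-12 - 3*A^-16 + 3*A^-20 - 2*A^-24 + A^-28 - A^-32.
Substitute A = t^(-1/4), i.e. A^e → t^(-e/4): V(t) = -t^8 + t^7 - 2*t^6 + 3*t^5 - 3*t^4 + 4*t^3 - 2*t^2 + 2*t - 1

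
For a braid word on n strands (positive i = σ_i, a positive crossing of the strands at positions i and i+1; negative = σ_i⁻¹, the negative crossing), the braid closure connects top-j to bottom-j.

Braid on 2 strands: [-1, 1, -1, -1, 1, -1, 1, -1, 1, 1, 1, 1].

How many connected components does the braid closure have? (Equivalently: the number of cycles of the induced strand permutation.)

Track the strand permutation on 2 strands, starting from identity.
  step 1: s1^-1 swaps positions 1,2 -> [2 1]
  step 2: s1 swaps positions 1,2 -> [1 2]
  step 3: s1^-1 swaps positions 1,2 -> [2 1]
  step 4: s1^-1 swaps positions 1,2 -> [1 2]
  step 5: s1 swaps positions 1,2 -> [2 1]
  step 6: s1^-1 swaps positions 1,2 -> [1 2]
  step 7: s1 swaps positions 1,2 -> [2 1]
  step 8: s1^-1 swaps positions 1,2 -> [1 2]
  step 9: s1 swaps positions 1,2 -> [2 1]
  step 10: s1 swaps positions 1,2 -> [1 2]
  step 11: s1 swaps positions 1,2 -> [2 1]
  step 12: s1 swaps positions 1,2 -> [1 2]
Final permutation (position -> original strand): [1 2]
Closure components = cycle count of this permutation = 2.

Answer: 2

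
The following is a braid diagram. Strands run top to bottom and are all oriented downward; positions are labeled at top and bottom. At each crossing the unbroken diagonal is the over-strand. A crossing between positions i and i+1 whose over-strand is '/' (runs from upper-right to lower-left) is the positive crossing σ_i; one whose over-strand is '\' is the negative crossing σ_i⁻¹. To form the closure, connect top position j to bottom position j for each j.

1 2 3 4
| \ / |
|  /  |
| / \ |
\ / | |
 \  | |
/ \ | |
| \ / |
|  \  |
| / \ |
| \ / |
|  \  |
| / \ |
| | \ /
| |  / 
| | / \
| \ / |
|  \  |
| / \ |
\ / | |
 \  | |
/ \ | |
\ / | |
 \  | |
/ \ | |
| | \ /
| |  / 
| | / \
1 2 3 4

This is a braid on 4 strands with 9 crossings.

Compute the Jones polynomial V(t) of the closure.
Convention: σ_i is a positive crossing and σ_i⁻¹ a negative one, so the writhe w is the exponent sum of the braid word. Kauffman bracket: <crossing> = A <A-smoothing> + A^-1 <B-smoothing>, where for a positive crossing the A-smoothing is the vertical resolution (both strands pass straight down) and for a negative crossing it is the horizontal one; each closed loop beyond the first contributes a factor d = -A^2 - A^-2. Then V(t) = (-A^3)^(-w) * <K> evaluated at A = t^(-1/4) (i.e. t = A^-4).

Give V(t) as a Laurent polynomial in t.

Reading the diagram top to bottom ('/'-over between positions i,i+1 = s_i, '\'-over = s_i^-1): braid word = s2 s1^-1 s2^-1 s2^-1 s3 s2^-1 s1^-1 s1^-1 s3.
Braid: s2 s1^-1 s2^-1 s2^-1 s3 s2^-1 s1^-1 s1^-1 s3 on 4 strands, 9 crossings.
Writhe w = (#positive) - (#negative) = 3 - 6 = -3.
State-sum expansion of <K>. There are 2^9 = 512 states.
For each crossing: s=0 is the vertical smoothing, s=1 horizontal. Crossing k contributes A^(sign_k * (1 - 2*s_k)); loop factor d = -A^2 - A^-2.
Tabulate the states by total A-exponent and number of loops L (A-exp: L × count):
  A^9: L=6 ×1
  A^7: L=5 ×9
  A^5: L=4 ×35, L=6 ×1
  A^3: L=3 ×73, L=5 ×11
  A^1: L=2 ×82, L=4 ×43, L=6 ×1
  A^-1: L=1 ×40, L=3 ×79, L=5 ×7
  A^-3: L=2 ×63, L=4 ×21
  A^-5: L=1 ×9, L=3 ×26, L=5 ×1
  A^-7: L=2 ×6, L=4 ×3
  A^-9: L=3 ×1
Each group contributes A^e * Σ count * d^(L-1):
Powers of d = -A^2 - A^-2: d^2 = A^4 + 2 + A^-4; d^3 = -A^6 - 3*A^2 - 3*A^-2 - A^-6; d^4 = A^8 + 4*A^4 + 6 + 4*A^-4 + A^-8; d^5 = -A^10 - 5*A^6 - 10*A^2 - 10*A^-2 - 5*A^-6 - A^-10.
  A^9 * (d^5) = -A^19 - 5*A^15 - 10*A^11 - 10*A^7 - 5*A^3 - A^-1
  A^7 * (9*d^4) = 9*A^15 + 36*A^11 + 54*A^7 + 36*A^3 + 9*A^-1
  A^5 * (35*d^3 + d^5) = -A^15 - 40*A^11 - 115*A^7 - 115*A^3 - 40*A^-1 - A^-5
  A^3 * (73*d^2 + 11*d^4) = 11*A^11 + 117*A^7 + 212*A^3 + 117*A^-1 + 11*A^-5
  A^1 * (82*d + 43*d^3 + d^5) = -A^11 - 48*A^7 - 221*A^3 - 221*A^-1 - 48*A^-5 - A^-9
  A^-1 * (40 + 79*d^2 + 7*d^4) = 7*A^7 + 107*A^3 + 240*A^-1 + 107*A^-5 + 7*A^-9
  A^-3 * (63*d + 21*d^3) = -21*A^3 - 126*A^-1 - 126*A^-5 - 21*A^-9
  A^-5 * (9 + 26*d^2 + d^4) = A^3 + 30*A^-1 + 67*A^-5 + 30*A^-9 + A^-13
  A^-7 * (6*d + 3*d^3) = -3*A^-1 - 15*A^-5 - 15*A^-9 - 3*A^-13
  A^-9 * (d^2) = A^-5 + 2*A^-9 + A^-13
Summing the groups: <K> = -A^19 + 3*A^15 - 4*A^11 + 5*A^7 - 6*A^3 + 5*A^-1 - 4*A^-5 + 2*A^-9 - A^-13
Normalise by the writhe: (-A^3)^(-w) = (-A^3)^(3) = -A^9, so f(A) = -A^9 * <K> = A^28 - 3*A^24 + 4*A^20 - 5*A^16 + 6*A^12 - 5*A^8 + 4*A^4 - 2 + A^-4.
Substitute A = t^(-1/4), i.e. A^e → t^(-e/4): V(t) = t - 2 + 4*t^-1 - 5*t^-2 + 6*t^-3 - 5*t^-4 + 4*t^-5 - 3*t^-6 + t^-7

Answer: t - 2 + 4*t^-1 - 5*t^-2 + 6*t^-3 - 5*t^-4 + 4*t^-5 - 3*t^-6 + t^-7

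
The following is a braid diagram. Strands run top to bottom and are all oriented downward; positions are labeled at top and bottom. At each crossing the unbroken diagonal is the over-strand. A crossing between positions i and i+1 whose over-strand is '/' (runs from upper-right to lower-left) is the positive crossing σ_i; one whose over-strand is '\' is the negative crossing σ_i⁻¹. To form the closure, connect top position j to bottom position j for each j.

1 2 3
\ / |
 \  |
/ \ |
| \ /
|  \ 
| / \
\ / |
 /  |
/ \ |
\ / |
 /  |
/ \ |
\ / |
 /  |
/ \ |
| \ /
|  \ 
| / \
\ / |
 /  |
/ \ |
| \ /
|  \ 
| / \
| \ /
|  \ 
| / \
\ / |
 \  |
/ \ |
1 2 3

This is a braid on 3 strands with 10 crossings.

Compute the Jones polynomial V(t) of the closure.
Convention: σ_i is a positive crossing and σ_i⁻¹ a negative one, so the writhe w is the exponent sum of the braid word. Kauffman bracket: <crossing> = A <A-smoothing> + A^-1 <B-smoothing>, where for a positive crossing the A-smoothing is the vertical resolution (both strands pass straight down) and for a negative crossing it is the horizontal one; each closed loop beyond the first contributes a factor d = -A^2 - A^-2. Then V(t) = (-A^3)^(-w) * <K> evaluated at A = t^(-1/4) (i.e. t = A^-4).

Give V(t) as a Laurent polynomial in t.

t^2 - 2*t + 3 - 3*t^-1 + 4*t^-2 - 3*t^-3 + 2*t^-4 - 2*t^-5 + t^-6

Derivation:
Reading the diagram top to bottom ('/'-over between positions i,i+1 = s_i, '\'-over = s_i^-1): braid word = s1^-1 s2^-1 s1 s1 s1 s2^-1 s1 s2^-1 s2^-1 s1^-1.
Braid: s1^-1 s2^-1 s1 s1 s1 s2^-1 s1 s2^-1 s2^-1 s1^-1 on 3 strands, 10 crossings.
Writhe w = (#positive) - (#negative) = 4 - 6 = -2.
Computing the Kauffman bracket via state sum. There are 2^10 = 1024 states.
Each crossing splits two ways (0=vertical, 1=horizontal). The state's weight is A^(#A-smoothings - #B-smoothings) * d^(loops - 1).
Tabulate the states by total A-exponent and number of loops L (A-exp: L × count):
  A^10: L=5 ×1
  A^8: L=4 ×10
  A^6: L=3 ×38, L=5 ×7
  A^4: L=2 ×67, L=4 ×49, L=6 ×4
  A^2: L=1 ×46, L=3 ×130, L=5 ×33, L=7 ×1
  A^0: L=2 ×131, L=4 ×110, L=6 ×11
  A^-2: L=1 ×25, L=3 ×133, L=5 ×51, L=7 ×1
  A^-4: L=2 ×37, L=4 ×72, L=6 ×11
  A^-6: L=3 ×25, L=5 ×19, L=7 ×1
  A^-8: L=4 ×8, L=6 ×2
  A^-10: L=5 ×1
Each group contributes A^e * Σ count * d^(L-1):
Powers of d = -A^2 - A^-2: d^2 = A^4 + 2 + A^-4; d^3 = -A^6 - 3*A^2 - 3*A^-2 - A^-6; d^4 = A^8 + 4*A^4 + 6 + 4*A^-4 + A^-8; d^5 = -A^10 - 5*A^6 - 10*A^2 - 10*A^-2 - 5*A^-6 - A^-10; d^6 = A^12 + 6*A^8 + 15*A^4 + 20 + 15*A^-4 + 6*A^-8 + A^-12.
  A^10 * (d^4) = A^18 + 4*A^14 + 6*A^10 + 4*A^6 + A^2
  A^8 * (10*d^3) = -10*A^14 - 30*A^10 - 30*A^6 - 10*A^2
  A^6 * (38*d^2 + 7*d^4) = 7*A^14 + 66*A^10 + 118*A^6 + 66*A^2 + 7*A^-2
  A^4 * (67*d + 49*d^3 + 4*d^5) = -4*A^14 - 69*A^10 - 254*A^6 - 254*A^2 - 69*A^-2 - 4*A^-6
  A^2 * (46 + 130*d^2 + 33*d^4 + d^6) = A^14 + 39*A^10 + 277*A^6 + 524*A^2 + 277*A^-2 + 39*A^-6 + A^-10
  A^0 * (131*d + 110*d^3 + 11*d^5) = -11*A^10 - 165*A^6 - 571*A^2 - 571*A^-2 - 165*A^-6 - 11*A^-10
  A^-2 * (25 + 133*d^2 + 51*d^4 + d^6) = A^10 + 57*A^6 + 352*A^2 + 617*A^-2 + 352*A^-6 + 57*A^-10 + A^-14
  A^-4 * (37*d + 72*d^3 + 11*d^5) = -11*A^6 - 127*A^2 - 363*A^-2 - 363*A^-6 - 127*A^-10 - 11*A^-14
  A^-6 * (25*d^2 + 19*d^4 + d^6) = A^6 + 25*A^2 + 116*A^-2 + 184*A^-6 + 116*A^-10 + 25*A^-14 + A^-18
  A^-8 * (8*d^3 + 2*d^5) = -2*A^2 - 18*A^-2 - 44*A^-6 - 44*A^-10 - 18*A^-14 - 2*A^-18
  A^-10 * (d^4) = A^-2 + 4*A^-6 + 6*A^-10 + 4*A^-14 + A^-18
Summing the groups: <K> = A^18 - 2*A^14 + 2*A^10 - 3*A^6 + 4*A^2 - 3*A^-2 + 3*A^-6 - 2*A^-10 + A^-14
Normalise by the writhe: (-A^3)^(-w) = (-A^3)^(2) = A^6, so f(A) = A^6 * <K> = A^24 - 2*A^20 + 2*A^16 - 3*A^12 + 4*A^8 - 3*A^4 + 3 - 2*A^-4 + A^-8.
Substitute A = t^(-1/4), i.e. A^e → t^(-e/4): V(t) = t^2 - 2*t + 3 - 3*t^-1 + 4*t^-2 - 3*t^-3 + 2*t^-4 - 2*t^-5 + t^-6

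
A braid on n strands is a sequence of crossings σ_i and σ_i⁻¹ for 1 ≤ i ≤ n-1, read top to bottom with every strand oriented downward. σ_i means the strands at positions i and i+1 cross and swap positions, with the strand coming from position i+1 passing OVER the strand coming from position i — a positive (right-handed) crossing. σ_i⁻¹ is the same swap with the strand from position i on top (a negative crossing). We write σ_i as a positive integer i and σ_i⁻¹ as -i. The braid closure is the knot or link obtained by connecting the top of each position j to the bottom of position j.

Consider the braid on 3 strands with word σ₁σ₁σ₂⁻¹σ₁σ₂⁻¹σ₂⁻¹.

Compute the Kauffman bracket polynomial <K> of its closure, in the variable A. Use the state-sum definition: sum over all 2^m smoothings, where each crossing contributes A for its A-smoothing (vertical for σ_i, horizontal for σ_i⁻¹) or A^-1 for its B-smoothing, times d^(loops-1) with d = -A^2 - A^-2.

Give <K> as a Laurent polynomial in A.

Braid: s1 s1 s2^-1 s1 s2^-1 s2^-1 on 3 strands, 6 crossings.
Writhe w = (#positive) - (#negative) = 3 - 3 = 0.
State-sum expansion of <K>. There are 2^6 = 64 states.
For each crossing: s=0 is the vertical smoothing, s=1 horizontal. Crossing k contributes A^(sign_k * (1 - 2*s_k)); loop factor d = -A^2 - A^-2.
Tabulate the states by total A-exponent and number of loops L (A-exp: L × count):
  A^6: L=4 ×1
  A^4: L=3 ×6
  A^2: L=2 ×14, L=4 ×1
  A^0: L=1 ×13, L=3 ×7
  A^-2: L=2 ×14, L=4 ×1
  A^-4: L=3 ×6
  A^-6: L=4 ×1
Each group contributes A^e * Σ count * d^(L-1):
Powers of d = -A^2 - A^-2: d^2 = A^4 + 2 + A^-4; d^3 = -A^6 - 3*A^2 - 3*A^-2 - A^-6.
  A^6 * (d^3) = -A^12 - 3*A^8 - 3*A^4 - 1
  A^4 * (6*d^2) = 6*A^8 + 12*A^4 + 6
  A^2 * (14*d + d^3) = -A^8 - 17*A^4 - 17 - A^-4
  A^0 * (13 + 7*d^2) = 7*A^4 + 27 + 7*A^-4
  A^-2 * (14*d + d^3) = -A^4 - 17 - 17*A^-4 - A^-8
  A^-4 * (6*d^2) = 6 + 12*A^-4 + 6*A^-8
  A^-6 * (d^3) = -1 - 3*A^-4 - 3*A^-8 - A^-12
Summing the groups: <K> = -A^12 + 2*A^8 - 2*A^4 + 3 - 2*A^-4 + 2*A^-8 - A^-12

Answer: -A^12 + 2*A^8 - 2*A^4 + 3 - 2*A^-4 + 2*A^-8 - A^-12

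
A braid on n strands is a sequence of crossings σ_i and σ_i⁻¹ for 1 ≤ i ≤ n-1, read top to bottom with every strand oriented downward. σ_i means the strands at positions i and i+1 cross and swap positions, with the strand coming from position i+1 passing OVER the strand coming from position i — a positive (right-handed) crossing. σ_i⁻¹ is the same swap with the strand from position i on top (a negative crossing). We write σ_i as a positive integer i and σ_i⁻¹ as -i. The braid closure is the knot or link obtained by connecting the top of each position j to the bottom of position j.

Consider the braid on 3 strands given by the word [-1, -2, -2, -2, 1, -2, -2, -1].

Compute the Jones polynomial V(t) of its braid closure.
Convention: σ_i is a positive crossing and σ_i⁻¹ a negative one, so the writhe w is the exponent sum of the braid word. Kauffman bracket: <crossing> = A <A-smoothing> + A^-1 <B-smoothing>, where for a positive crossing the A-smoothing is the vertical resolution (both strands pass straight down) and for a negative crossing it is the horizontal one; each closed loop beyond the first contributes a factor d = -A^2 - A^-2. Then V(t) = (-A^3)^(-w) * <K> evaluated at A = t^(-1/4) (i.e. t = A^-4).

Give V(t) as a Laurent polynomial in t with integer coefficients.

t^-2 - t^-3 + 3*t^-4 - 3*t^-5 + 3*t^-6 - 3*t^-7 + 2*t^-8 - t^-9

Derivation:
Braid: s1^-1 s2^-1 s2^-1 s2^-1 s1 s2^-1 s2^-1 s1^-1 on 3 strands, 8 crossings.
Writhe w = (#positive) - (#negative) = 1 - 7 = -6.
Computing the Kauffman bracket via state sum. There are 2^8 = 256 states.
For each crossing: s=0 is the vertical smoothing, s=1 horizontal. Crossing k contributes A^(sign_k * (1 - 2*s_k)); loop factor d = -A^2 - A^-2.
Tabulate the states by total A-exponent and number of loops L (A-exp: L × count):
  A^8: L=6 ×1
  A^6: L=5 ×8
  A^4: L=4 ×27, L=6 ×1
  A^2: L=3 ×49, L=5 ×7
  A^0: L=2 ×49, L=4 ×21
  A^-2: L=1 ×22, L=3 ×34
  A^-4: L=2 ×27, L=4 ×1
  A^-6: L=1 ×5, L=3 ×3
  A^-8: L=2 ×1
Each group contributes A^e * Σ count * d^(L-1):
Powers of d = -A^2 - A^-2: d^2 = A^4 + 2 + A^-4; d^3 = -A^6 - 3*A^2 - 3*A^-2 - A^-6; d^4 = A^8 + 4*A^4 + 6 + 4*A^-4 + A^-8; d^5 = -A^10 - 5*A^6 - 10*A^2 - 10*A^-2 - 5*A^-6 - A^-10.
  A^8 * (d^5) = -A^18 - 5*A^14 - 10*A^10 - 10*A^6 - 5*A^2 - A^-2
  A^6 * (8*d^4) = 8*A^14 + 32*A^10 + 48*A^6 + 32*A^2 + 8*A^-2
  A^4 * (27*d^3 + d^5) = -A^14 - 32*A^10 - 91*A^6 - 91*A^2 - 32*A^-2 - A^-6
  A^2 * (49*d^2 + 7*d^4) = 7*A^10 + 77*A^6 + 140*A^2 + 77*A^-2 + 7*A^-6
  A^0 * (49*d + 21*d^3) = -21*A^6 - 112*A^2 - 112*A^-2 - 21*A^-6
  A^-2 * (22 + 34*d^2) = 34*A^2 + 90*A^-2 + 34*A^-6
  A^-4 * (27*d + d^3) = -A^2 - 30*A^-2 - 30*A^-6 - A^-10
  A^-6 * (5 + 3*d^2) = 3*A^-2 + 11*A^-6 + 3*A^-10
  A^-8 * (d) = -A^-6 - A^-10
Summing the groups: <K> = -A^18 + 2*A^14 - 3*A^10 + 3*A^6 - 3*A^2 + 3*A^-2 - A^-6 + A^-10
Normalise by the writhe: (-A^3)^(-w) = (-A^3)^(6) = A^18, so f(A) = A^18 * <K> = -A^36 + 2*A^32 - 3*A^28 + 3*A^24 - 3*A^20 + 3*A^16 - A^12 + A^8.
Substitute A = t^(-1/4), i.e. A^e → t^(-e/4): V(t) = t^-2 - t^-3 + 3*t^-4 - 3*t^-5 + 3*t^-6 - 3*t^-7 + 2*t^-8 - t^-9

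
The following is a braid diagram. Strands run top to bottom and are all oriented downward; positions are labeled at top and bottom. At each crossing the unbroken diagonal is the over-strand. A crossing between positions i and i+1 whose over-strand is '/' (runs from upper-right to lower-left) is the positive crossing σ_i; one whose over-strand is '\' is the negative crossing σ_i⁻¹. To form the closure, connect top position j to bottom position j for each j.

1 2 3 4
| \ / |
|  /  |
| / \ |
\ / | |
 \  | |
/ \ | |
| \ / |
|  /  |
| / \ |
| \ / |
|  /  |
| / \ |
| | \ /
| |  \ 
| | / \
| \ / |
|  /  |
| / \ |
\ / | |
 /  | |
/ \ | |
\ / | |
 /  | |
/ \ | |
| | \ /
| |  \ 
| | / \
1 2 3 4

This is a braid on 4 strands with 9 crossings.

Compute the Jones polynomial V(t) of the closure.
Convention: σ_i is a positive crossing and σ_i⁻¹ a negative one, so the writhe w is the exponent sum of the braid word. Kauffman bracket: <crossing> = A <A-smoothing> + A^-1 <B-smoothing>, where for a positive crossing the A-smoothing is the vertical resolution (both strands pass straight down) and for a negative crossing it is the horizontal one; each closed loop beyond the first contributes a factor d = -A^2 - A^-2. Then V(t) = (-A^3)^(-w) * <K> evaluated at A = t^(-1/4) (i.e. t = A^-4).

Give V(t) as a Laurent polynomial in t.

Reading the diagram top to bottom ('/'-over between positions i,i+1 = s_i, '\'-over = s_i^-1): braid word = s2 s1^-1 s2 s2 s3^-1 s2 s1 s1 s3^-1.
Braid: s2 s1^-1 s2 s2 s3^-1 s2 s1 s1 s3^-1 on 4 strands, 9 crossings.
Writhe w = (#positive) - (#negative) = 6 - 3 = 3.
Computing the Kauffman bracket via state sum. There are 2^9 = 512 states.
Each crossing splits two ways (0=vertical, 1=horizontal). The state's weight is A^(#A-smoothings - #B-smoothings) * d^(loops - 1).
Tabulate the states by total A-exponent and number of loops L (A-exp: L × count):
  A^9: L=3 ×1
  A^7: L=2 ×6, L=4 ×3
  A^5: L=1 ×11, L=3 ×24, L=5 ×1
  A^3: L=2 ×68, L=4 ×16
  A^1: L=1 ×38, L=3 ×85, L=5 ×3
  A^-1: L=2 ×77, L=4 ×49
  A^-3: L=3 ×69, L=5 ×15
  A^-5: L=4 ×34, L=6 ×2
  A^-7: L=5 ×9
  A^-9: L=6 ×1
Each group contributes A^e * Σ count * d^(L-1):
Powers of d = -A^2 - A^-2: d^2 = A^4 + 2 + A^-4; d^3 = -A^6 - 3*A^2 - 3*A^-2 - A^-6; d^4 = A^8 + 4*A^4 + 6 + 4*A^-4 + A^-8; d^5 = -A^10 - 5*A^6 - 10*A^2 - 10*A^-2 - 5*A^-6 - A^-10.
  A^9 * (d^2) = A^13 + 2*A^9 + A^5
  A^7 * (6*d + 3*d^3) = -3*A^13 - 15*A^9 - 15*A^5 - 3*A
  A^5 * (11 + 24*d^2 + d^4) = A^13 + 28*A^9 + 65*A^5 + 28*A + A^-3
  A^3 * (68*d + 16*d^3) = -16*A^9 - 116*A^5 - 116*A - 16*A^-3
  A^1 * (38 + 85*d^2 + 3*d^4) = 3*A^9 + 97*A^5 + 226*A + 97*A^-3 + 3*A^-7
  A^-1 * (77*d + 49*d^3) = -49*A^5 - 224*A - 224*A^-3 - 49*A^-7
  A^-3 * (69*d^2 + 15*d^4) = 15*A^5 + 129*A + 228*A^-3 + 129*A^-7 + 15*A^-11
  A^-5 * (34*d^3 + 2*d^5) = -2*A^5 - 44*A - 122*A^-3 - 122*A^-7 - 44*A^-11 - 2*A^-15
  A^-7 * (9*d^4) = 9*A + 36*A^-3 + 54*A^-7 + 36*A^-11 + 9*A^-15
  A^-9 * (d^5) = -A - 5*A^-3 - 10*A^-7 - 10*A^-11 - 5*A^-15 - A^-19
Summing the groups: <K> = -A^13 + 2*A^9 - 4*A^5 + 4*A - 5*A^-3 + 5*A^-7 - 3*A^-11 + 2*A^-15 - A^-19
Normalise by the writhe: (-A^3)^(-w) = (-A^3)^(-3) = -A^-9, so f(A) = -A^-9 * <K> = A^4 - 2 + 4*A^-4 - 4*A^-8 + 5*A^-12 - 5*A^-16 + 3*A^-20 - 2*A^-24 + A^-28.
Substitute A = t^(-1/4), i.e. A^e → t^(-e/4): V(t) = t^7 - 2*t^6 + 3*t^5 - 5*t^4 + 5*t^3 - 4*t^2 + 4*t - 2 + t^-1

Answer: t^7 - 2*t^6 + 3*t^5 - 5*t^4 + 5*t^3 - 4*t^2 + 4*t - 2 + t^-1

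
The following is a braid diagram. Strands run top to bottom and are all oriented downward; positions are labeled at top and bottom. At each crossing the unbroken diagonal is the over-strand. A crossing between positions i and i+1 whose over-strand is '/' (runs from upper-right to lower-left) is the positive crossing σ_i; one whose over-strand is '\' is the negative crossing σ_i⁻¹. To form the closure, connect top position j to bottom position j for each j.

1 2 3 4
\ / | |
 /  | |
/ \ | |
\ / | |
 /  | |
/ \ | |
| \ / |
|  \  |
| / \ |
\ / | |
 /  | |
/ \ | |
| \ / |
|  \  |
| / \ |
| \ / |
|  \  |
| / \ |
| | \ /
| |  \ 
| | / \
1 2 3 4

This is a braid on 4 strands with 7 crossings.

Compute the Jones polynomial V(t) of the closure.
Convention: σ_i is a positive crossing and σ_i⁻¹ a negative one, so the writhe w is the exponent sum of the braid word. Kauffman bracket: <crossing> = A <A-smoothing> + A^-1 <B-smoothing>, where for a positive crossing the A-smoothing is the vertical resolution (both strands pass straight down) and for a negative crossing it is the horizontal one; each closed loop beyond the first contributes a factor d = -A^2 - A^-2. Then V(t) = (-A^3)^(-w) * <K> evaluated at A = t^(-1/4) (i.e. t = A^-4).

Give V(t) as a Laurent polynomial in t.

-t^3 + 2*t^2 - 2*t + 3 - 2*t^-1 + 2*t^-2 - t^-3

Derivation:
Reading the diagram top to bottom ('/'-over between positions i,i+1 = s_i, '\'-over = s_i^-1): braid word = s1 s1 s2^-1 s1 s2^-1 s2^-1 s3^-1.
The presented braid s1 s1 s2^-1 s1 s2^-1 s2^-1 s3^-1 on 4 strands reduces by inverse Markov moves (closure unchanged at each step):
  Destabilize: the word has the form β·s3^-1 where s3^-1 occurs only as the final letter (β ∈ B_3); drop it and the last strand → 3 strands.
Reduced to β = s1 s1 s2^-1 s1 s2^-1 s2^-1 on 3 strands, 6 crossings.
Compute on β:
Braid: s1 s1 s2^-1 s1 s2^-1 s2^-1 on 3 strands, 6 crossings.
Writhe w = (#positive) - (#negative) = 3 - 3 = 0.
Computing the Kauffman bracket via state sum. There are 2^6 = 64 states.
Each crossing splits two ways (0=vertical, 1=horizontal). The state's weight is A^(#A-smoothings - #B-smoothings) * d^(loops - 1).
Tabulate the states by total A-exponent and number of loops L (A-exp: L × count):
  A^6: L=4 ×1
  A^4: L=3 ×6
  A^2: L=2 ×14, L=4 ×1
  A^0: L=1 ×13, L=3 ×7
  A^-2: L=2 ×14, L=4 ×1
  A^-4: L=3 ×6
  A^-6: L=4 ×1
Each group contributes A^e * Σ count * d^(L-1):
Powers of d = -A^2 - A^-2: d^2 = A^4 + 2 + A^-4; d^3 = -A^6 - 3*A^2 - 3*A^-2 - A^-6.
  A^6 * (d^3) = -A^12 - 3*A^8 - 3*A^4 - 1
  A^4 * (6*d^2) = 6*A^8 + 12*A^4 + 6
  A^2 * (14*d + d^3) = -A^8 - 17*A^4 - 17 - A^-4
  A^0 * (13 + 7*d^2) = 7*A^4 + 27 + 7*A^-4
  A^-2 * (14*d + d^3) = -A^4 - 17 - 17*A^-4 - A^-8
  A^-4 * (6*d^2) = 6 + 12*A^-4 + 6*A^-8
  A^-6 * (d^3) = -1 - 3*A^-4 - 3*A^-8 - A^-12
Summing the groups: <K> = -A^12 + 2*A^8 - 2*A^4 + 3 - 2*A^-4 + 2*A^-8 - A^-12
Normalise by the writhe: (-A^3)^(-w) = (-A^3)^(0) = 1, so f(A) = 1 * <K> = -A^12 + 2*A^8 - 2*A^4 + 3 - 2*A^-4 + 2*A^-8 - A^-12.
Substitute A = t^(-1/4), i.e. A^e → t^(-e/4): V(t) = -t^3 + 2*t^2 - 2*t + 3 - 2*t^-1 + 2*t^-2 - t^-3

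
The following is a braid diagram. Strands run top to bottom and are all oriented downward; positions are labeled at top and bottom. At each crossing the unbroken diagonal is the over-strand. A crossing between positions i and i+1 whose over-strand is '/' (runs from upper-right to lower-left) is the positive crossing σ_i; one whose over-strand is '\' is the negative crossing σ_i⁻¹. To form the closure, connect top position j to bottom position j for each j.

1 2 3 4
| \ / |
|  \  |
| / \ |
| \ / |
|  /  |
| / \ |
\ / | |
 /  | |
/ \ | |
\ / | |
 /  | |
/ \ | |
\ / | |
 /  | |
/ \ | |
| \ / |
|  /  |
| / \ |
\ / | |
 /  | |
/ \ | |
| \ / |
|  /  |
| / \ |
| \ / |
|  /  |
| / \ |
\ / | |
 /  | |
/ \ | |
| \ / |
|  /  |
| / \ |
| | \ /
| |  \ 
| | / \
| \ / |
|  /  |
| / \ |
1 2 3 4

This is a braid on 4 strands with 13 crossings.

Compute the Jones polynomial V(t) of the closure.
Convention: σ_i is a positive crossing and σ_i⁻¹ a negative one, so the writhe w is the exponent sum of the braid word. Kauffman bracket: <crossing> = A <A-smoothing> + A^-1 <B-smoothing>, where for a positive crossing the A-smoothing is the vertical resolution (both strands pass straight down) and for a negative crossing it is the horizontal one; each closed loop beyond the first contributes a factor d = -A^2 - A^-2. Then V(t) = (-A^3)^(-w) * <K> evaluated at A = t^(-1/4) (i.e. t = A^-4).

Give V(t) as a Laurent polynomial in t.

-t^10 + t^6 + t^4

Derivation:
Reading the diagram top to bottom ('/'-over between positions i,i+1 = s_i, '\'-over = s_i^-1): braid word = s2^-1 s2 s1 s1 s1 s2 s1 s2 s2 s1 s2 s3^-1 s2.
The presented braid s2^-1 s2 s1 s1 s1 s2 s1 s2 s2 s1 s2 s3^-1 s2 on 4 strands reduces by inverse Markov moves (closure unchanged at each step):
  Deconjugate: the word is γ·β·γ⁻¹ with γ = s2^-1 (prefix) and γ⁻¹ = s2 (suffix); strip both.
  Destabilize: the word has the form β·s3^-1 where s3^-1 occurs only as the final letter (β ∈ B_3); drop it and the last strand → 3 strands.
Reduced to β = s2 s1 s1 s1 s2 s1 s2 s2 s1 s2 on 3 strands, 10 crossings.
Compute on β:
Braid: s2 s1 s1 s1 s2 s1 s2 s2 s1 s2 on 3 strands, 10 crossings.
Writhe w = (#positive) - (#negative) = 10 - 0 = 10.
State-sum expansion of <K>. There are 2^10 = 1024 states.
For each crossing: s=0 is the vertical smoothing, s=1 horizontal. Crossing k contributes A^(sign_k * (1 - 2*s_k)); loop factor d = -A^2 - A^-2.
Tabulate the states by total A-exponent and number of loops L (A-exp: L × count):
  A^10: L=3 ×1
  A^8: L=2 ×10
  A^6: L=1 ×25, L=3 ×20
  A^4: L=2 ×100, L=4 ×20
  A^2: L=1 ×36, L=3 ×164, L=5 ×10
  A^0: L=2 ×108, L=4 ×142, L=6 ×2
  A^-2: L=1 ×12, L=3 ×129, L=5 ×69
  A^-4: L=2 ×24, L=4 ×78, L=6 ×18
  A^-6: L=3 ×19, L=5 ×24, L=7 ×2
  A^-8: L=4 ×7, L=6 ×3
  A^-10: L=5 ×1
Each group contributes A^e * Σ count * d^(L-1):
Powers of d = -A^2 - A^-2: d^2 = A^4 + 2 + A^-4; d^3 = -A^6 - 3*A^2 - 3*A^-2 - A^-6; d^4 = A^8 + 4*A^4 + 6 + 4*A^-4 + A^-8; d^5 = -A^10 - 5*A^6 - 10*A^2 - 10*A^-2 - 5*A^-6 - A^-10; d^6 = A^12 + 6*A^8 + 15*A^4 + 20 + 15*A^-4 + 6*A^-8 + A^-12.
  A^10 * (d^2) = A^14 + 2*A^10 + A^6
  A^8 * (10*d) = -10*A^10 - 10*A^6
  A^6 * (25 + 20*d^2) = 20*A^10 + 65*A^6 + 20*A^2
  A^4 * (100*d + 20*d^3) = -20*A^10 - 160*A^6 - 160*A^2 - 20*A^-2
  A^2 * (36 + 164*d^2 + 10*d^4) = 10*A^10 + 204*A^6 + 424*A^2 + 204*A^-2 + 10*A^-6
  A^0 * (108*d + 142*d^3 + 2*d^5) = -2*A^10 - 152*A^6 - 554*A^2 - 554*A^-2 - 152*A^-6 - 2*A^-10
  A^-2 * (12 + 129*d^2 + 69*d^4) = 69*A^6 + 405*A^2 + 684*A^-2 + 405*A^-6 + 69*A^-10
  A^-4 * (24*d + 78*d^3 + 18*d^5) = -18*A^6 - 168*A^2 - 438*A^-2 - 438*A^-6 - 168*A^-10 - 18*A^-14
  A^-6 * (19*d^2 + 24*d^4 + 2*d^6) = 2*A^6 + 36*A^2 + 145*A^-2 + 222*A^-6 + 145*A^-10 + 36*A^-14 + 2*A^-18
  A^-8 * (7*d^3 + 3*d^5) = -3*A^2 - 22*A^-2 - 51*A^-6 - 51*A^-10 - 22*A^-14 - 3*A^-18
  A^-10 * (d^4) = A^-2 + 4*A^-6 + 6*A^-10 + 4*A^-14 + A^-18
Summing the groups: <K> = A^14 + A^6 - A^-10
Normalise by the writhe: (-A^3)^(-w) = (-A^3)^(-10) = A^-30, so f(A) = A^-30 * <K> = A^-16 + A^-24 - A^-40.
Substitute A = t^(-1/4), i.e. A^e → t^(-e/4): V(t) = -t^10 + t^6 + t^4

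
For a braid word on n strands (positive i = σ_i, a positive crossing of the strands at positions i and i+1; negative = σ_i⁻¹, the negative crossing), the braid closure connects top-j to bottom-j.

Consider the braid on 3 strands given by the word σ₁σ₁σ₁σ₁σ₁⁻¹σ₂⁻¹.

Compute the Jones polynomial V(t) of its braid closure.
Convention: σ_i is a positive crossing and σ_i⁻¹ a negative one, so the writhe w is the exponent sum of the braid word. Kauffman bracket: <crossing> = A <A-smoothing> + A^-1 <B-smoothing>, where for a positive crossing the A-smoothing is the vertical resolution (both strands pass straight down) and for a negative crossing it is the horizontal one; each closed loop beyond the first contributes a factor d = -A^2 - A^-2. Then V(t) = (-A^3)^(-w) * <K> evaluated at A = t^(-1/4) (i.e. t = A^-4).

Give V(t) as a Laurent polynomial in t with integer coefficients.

The presented braid s1 s1 s1 s1 s1^-1 s2^-1 on 3 strands reduces by inverse Markov moves (closure unchanged at each step):
  Destabilize: the word has the form β·s2^-1 where s2^-1 occurs only as the final letter (β ∈ B_2); drop it and the last strand → 2 strands.
  Deconjugate: the word is γ·β·γ⁻¹ with γ = s1 (prefix) and γ⁻¹ = s1^-1 (suffix); strip both.
Reduced to β = s1 s1 s1 on 2 strands, 3 crossings.
Compute on β:
Braid: s1 s1 s1 on 2 strands, 3 crossings.
Writhe w = (#positive) - (#negative) = 3 - 0 = 3.
Computing the Kauffman bracket via state sum. There are 2^3 = 8 states.
Each crossing splits two ways (0=vertical, 1=horizontal). The state's weight is A^(#A-smoothings - #B-smoothings) * d^(loops - 1).
  state 000: A-exp=+3, loops=2, term = A^3 * d^1
  state 001: A-exp=+1, loops=1, term = A^1 * d^0
  state 010: A-exp=+1, loops=1, term = A^1 * d^0
  state 011: A-exp=-1, loops=2, term = A^-1 * d^1
  state 100: A-exp=+1, loops=1, term = A^1 * d^0
  state 101: A-exp=-1, loops=2, term = A^-1 * d^1
  state 110: A-exp=-1, loops=2, term = A^-1 * d^1
  state 111: A-exp=-3, loops=3, term = A^-3 * d^2
Collect the terms by A-exponent (count of states per loop number):
Powers of d = -A^2 - A^-2: d^2 = A^4 + 2 + A^-4.
  A^3 * (d) = -A^5 - A
  A^1 * (3) = 3*A
  A^-1 * (3*d) = -3*A - 3*A^-3
  A^-3 * (d^2) = A + 2*A^-3 + A^-7
Summing the groups: <K> = -A^5 - A^-3 + A^-7
Normalise by the writhe: (-A^3)^(-w) = (-A^3)^(-3) = -A^-9, so f(A) = -A^-9 * <K> = A^-4 + A^-12 - A^-16.
Substitute A = t^(-1/4), i.e. A^e → t^(-e/4): V(t) = -t^4 + t^3 + t

Answer: -t^4 + t^3 + t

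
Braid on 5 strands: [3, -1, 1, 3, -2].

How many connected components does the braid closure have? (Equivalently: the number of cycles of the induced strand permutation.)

4

Derivation:
Track the strand permutation on 5 strands, starting from identity.
  step 1: s3 swaps positions 3,4 -> [1 2 4 3 5]
  step 2: s1^-1 swaps positions 1,2 -> [2 1 4 3 5]
  step 3: s1 swaps positions 1,2 -> [1 2 4 3 5]
  step 4: s3 swaps positions 3,4 -> [1 2 3 4 5]
  step 5: s2^-1 swaps positions 2,3 -> [1 3 2 4 5]
Final permutation (position -> original strand): [1 3 2 4 5]
Closure components = cycle count of this permutation = 4.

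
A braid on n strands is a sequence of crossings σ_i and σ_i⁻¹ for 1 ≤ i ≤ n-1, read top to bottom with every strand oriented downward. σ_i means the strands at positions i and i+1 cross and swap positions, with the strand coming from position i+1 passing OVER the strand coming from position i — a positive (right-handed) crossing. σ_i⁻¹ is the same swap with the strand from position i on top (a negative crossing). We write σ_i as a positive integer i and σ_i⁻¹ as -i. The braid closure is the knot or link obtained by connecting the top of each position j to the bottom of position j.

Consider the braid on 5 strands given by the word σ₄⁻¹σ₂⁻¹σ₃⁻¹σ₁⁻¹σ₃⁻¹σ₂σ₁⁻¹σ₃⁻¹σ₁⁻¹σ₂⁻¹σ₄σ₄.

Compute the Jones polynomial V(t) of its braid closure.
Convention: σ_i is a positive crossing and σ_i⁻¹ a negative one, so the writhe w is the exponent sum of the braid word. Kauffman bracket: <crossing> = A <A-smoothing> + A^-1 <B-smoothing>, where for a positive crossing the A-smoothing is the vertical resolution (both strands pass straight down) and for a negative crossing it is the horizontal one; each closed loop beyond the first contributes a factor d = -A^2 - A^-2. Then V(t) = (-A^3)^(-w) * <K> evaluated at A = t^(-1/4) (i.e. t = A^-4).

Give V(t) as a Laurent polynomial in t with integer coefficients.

t^-2 - 2*t^-3 + 5*t^-4 - 5*t^-5 + 6*t^-6 - 6*t^-7 + 4*t^-8 - 3*t^-9 + t^-10

Derivation:
The presented braid s4^-1 s2^-1 s3^-1 s1^-1 s3^-1 s2 s1^-1 s3^-1 s1^-1 s2^-1 s4 s4 on 5 strands reduces by inverse Markov moves (closure unchanged at each step):
  Deconjugate: the word is γ·β·γ⁻¹ with γ = s4^-1 (prefix) and γ⁻¹ = s4 (suffix); strip both.
  Destabilize: the word has the form β·s4 where s4 occurs only as the final letter (β ∈ B_4); drop it and the last strand → 4 strands.
Reduced to β = s2^-1 s3^-1 s1^-1 s3^-1 s2 s1^-1 s3^-1 s1^-1 s2^-1 on 4 strands, 9 crossings.
Compute on β:
Braid: s2^-1 s3^-1 s1^-1 s3^-1 s2 s1^-1 s3^-1 s1^-1 s2^-1 on 4 strands, 9 crossings.
Writhe w = (#positive) - (#negative) = 1 - 8 = -7.
Computing the Kauffman bracket via state sum. There are 2^9 = 512 states.
For each crossing: s=0 is the vertical smoothing, s=1 horizontal. Crossing k contributes A^(sign_k * (1 - 2*s_k)); loop factor d = -A^2 - A^-2.
Tabulate the states by total A-exponent and number of loops L (A-exp: L × count):
  A^9: L=6 ×1
  A^7: L=5 ×9
  A^5: L=4 ×35, L=6 ×1
  A^3: L=3 ×74, L=5 ×10
  A^1: L=2 ×85, L=4 ×41
  A^-1: L=1 ×42, L=3 ×80, L=5 ×4
  A^-3: L=2 ×65, L=4 ×19
  A^-5: L=1 ×9, L=3 ×26, L=5 ×1
  A^-7: L=2 ×6, L=4 ×3
  A^-9: L=3 ×1
Each group contributes A^e * Σ count * d^(L-1):
Powers of d = -A^2 - A^-2: d^2 = A^4 + 2 + A^-4; d^3 = -A^6 - 3*A^2 - 3*A^-2 - A^-6; d^4 = A^8 + 4*A^4 + 6 + 4*A^-4 + A^-8; d^5 = -A^10 - 5*A^6 - 10*A^2 - 10*A^-2 - 5*A^-6 - A^-10.
  A^9 * (d^5) = -A^19 - 5*A^15 - 10*A^11 - 10*A^7 - 5*A^3 - A^-1
  A^7 * (9*d^4) = 9*A^15 + 36*A^11 + 54*A^7 + 36*A^3 + 9*A^-1
  A^5 * (35*d^3 + d^5) = -A^15 - 40*A^11 - 115*A^7 - 115*A^3 - 40*A^-1 - A^-5
  A^3 * (74*d^2 + 10*d^4) = 10*A^11 + 114*A^7 + 208*A^3 + 114*A^-1 + 10*A^-5
  A^1 * (85*d + 41*d^3) = -41*A^7 - 208*A^3 - 208*A^-1 - 41*A^-5
  A^-1 * (42 + 80*d^2 + 4*d^4) = 4*A^7 + 96*A^3 + 226*A^-1 + 96*A^-5 + 4*A^-9
  A^-3 * (65*d + 19*d^3) = -19*A^3 - 122*A^-1 - 122*A^-5 - 19*A^-9
  A^-5 * (9 + 26*d^2 + d^4) = A^3 + 30*A^-1 + 67*A^-5 + 30*A^-9 + A^-13
  A^-7 * (6*d + 3*d^3) = -3*A^-1 - 15*A^-5 - 15*A^-9 - 3*A^-13
  A^-9 * (d^2) = A^-5 + 2*A^-9 + A^-13
Summing the groups: <K> = -A^19 + 3*A^15 - 4*A^11 + 6*A^7 - 6*A^3 + 5*A^-1 - 5*A^-5 + 2*A^-9 - A^-13
Normalise by the writhe: (-A^3)^(-w) = (-A^3)^(7) = -A^21, so f(A) = -A^21 * <K> = A^40 - 3*A^36 + 4*A^32 - 6*A^28 + 6*A^24 - 5*A^20 + 5*A^16 - 2*A^12 + A^8.
Substitute A = t^(-1/4), i.e. A^e → t^(-e/4): V(t) = t^-2 - 2*t^-3 + 5*t^-4 - 5*t^-5 + 6*t^-6 - 6*t^-7 + 4*t^-8 - 3*t^-9 + t^-10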